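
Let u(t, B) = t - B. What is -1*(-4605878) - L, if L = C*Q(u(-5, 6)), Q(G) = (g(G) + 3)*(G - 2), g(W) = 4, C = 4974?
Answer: 5058512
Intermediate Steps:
Q(G) = -14 + 7*G (Q(G) = (4 + 3)*(G - 2) = 7*(-2 + G) = -14 + 7*G)
L = -452634 (L = 4974*(-14 + 7*(-5 - 1*6)) = 4974*(-14 + 7*(-5 - 6)) = 4974*(-14 + 7*(-11)) = 4974*(-14 - 77) = 4974*(-91) = -452634)
-1*(-4605878) - L = -1*(-4605878) - 1*(-452634) = 4605878 + 452634 = 5058512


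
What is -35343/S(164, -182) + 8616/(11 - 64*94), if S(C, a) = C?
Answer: -213647739/984820 ≈ -216.94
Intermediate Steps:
-35343/S(164, -182) + 8616/(11 - 64*94) = -35343/164 + 8616/(11 - 64*94) = -35343*1/164 + 8616/(11 - 6016) = -35343/164 + 8616/(-6005) = -35343/164 + 8616*(-1/6005) = -35343/164 - 8616/6005 = -213647739/984820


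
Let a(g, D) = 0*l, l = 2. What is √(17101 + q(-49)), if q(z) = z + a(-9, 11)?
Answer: 14*√87 ≈ 130.58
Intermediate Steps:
a(g, D) = 0 (a(g, D) = 0*2 = 0)
q(z) = z (q(z) = z + 0 = z)
√(17101 + q(-49)) = √(17101 - 49) = √17052 = 14*√87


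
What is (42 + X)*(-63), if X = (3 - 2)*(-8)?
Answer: -2142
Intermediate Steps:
X = -8 (X = 1*(-8) = -8)
(42 + X)*(-63) = (42 - 8)*(-63) = 34*(-63) = -2142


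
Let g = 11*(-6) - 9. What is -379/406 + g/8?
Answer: -16741/1624 ≈ -10.309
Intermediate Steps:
g = -75 (g = -66 - 9 = -75)
-379/406 + g/8 = -379/406 - 75/8 = -16741/1624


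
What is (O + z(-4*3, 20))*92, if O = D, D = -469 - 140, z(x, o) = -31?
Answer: -58880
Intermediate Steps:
D = -609
O = -609
(O + z(-4*3, 20))*92 = (-609 - 31)*92 = -640*92 = -58880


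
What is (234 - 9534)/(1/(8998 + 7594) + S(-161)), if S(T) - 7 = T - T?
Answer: -10287040/7743 ≈ -1328.6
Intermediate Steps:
S(T) = 7 (S(T) = 7 + (T - T) = 7 + 0 = 7)
(234 - 9534)/(1/(8998 + 7594) + S(-161)) = (234 - 9534)/(1/(8998 + 7594) + 7) = -9300/(1/16592 + 7) = -9300/116145/16592 = -9300*16592/116145 = -10287040/7743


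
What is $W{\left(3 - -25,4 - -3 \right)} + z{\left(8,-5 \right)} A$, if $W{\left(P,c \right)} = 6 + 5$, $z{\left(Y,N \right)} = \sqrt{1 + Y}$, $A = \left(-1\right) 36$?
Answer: $-97$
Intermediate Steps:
$A = -36$
$W{\left(P,c \right)} = 11$
$W{\left(3 - -25,4 - -3 \right)} + z{\left(8,-5 \right)} A = 11 + \sqrt{1 + 8} \left(-36\right) = 11 + \sqrt{9} \left(-36\right) = 11 + 3 \left(-36\right) = 11 - 108 = -97$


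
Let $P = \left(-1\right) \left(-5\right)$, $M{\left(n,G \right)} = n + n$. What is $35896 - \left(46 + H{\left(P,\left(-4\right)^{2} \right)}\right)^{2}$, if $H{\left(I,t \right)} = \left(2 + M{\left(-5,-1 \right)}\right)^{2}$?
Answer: $23796$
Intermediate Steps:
$M{\left(n,G \right)} = 2 n$
$P = 5$
$H{\left(I,t \right)} = 64$ ($H{\left(I,t \right)} = \left(2 + 2 \left(-5\right)\right)^{2} = \left(2 - 10\right)^{2} = \left(-8\right)^{2} = 64$)
$35896 - \left(46 + H{\left(P,\left(-4\right)^{2} \right)}\right)^{2} = 35896 - \left(46 + 64\right)^{2} = 35896 - 110^{2} = 35896 - 12100 = 23796$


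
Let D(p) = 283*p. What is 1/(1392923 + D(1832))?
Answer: 1/1911379 ≈ 5.2318e-7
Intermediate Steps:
1/(1392923 + D(1832)) = 1/(1392923 + 283*1832) = 1/(1392923 + 518456) = 1/1911379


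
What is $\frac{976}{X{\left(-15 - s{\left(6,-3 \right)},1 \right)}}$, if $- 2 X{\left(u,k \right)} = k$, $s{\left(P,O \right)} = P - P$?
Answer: $-1952$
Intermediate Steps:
$s{\left(P,O \right)} = 0$
$X{\left(u,k \right)} = - \frac{k}{2}$
$\frac{976}{X{\left(-15 - s{\left(6,-3 \right)},1 \right)}} = \frac{976}{\left(- \frac{1}{2}\right) 1} = \frac{976}{- \frac{1}{2}} = 976 \left(-2\right) = -1952$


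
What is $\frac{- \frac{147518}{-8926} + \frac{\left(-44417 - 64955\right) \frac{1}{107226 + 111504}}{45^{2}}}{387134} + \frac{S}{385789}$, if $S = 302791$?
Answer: $\frac{365509700675864701519}{465674186729249660250} \approx 0.7849$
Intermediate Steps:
$\frac{- \frac{147518}{-8926} + \frac{\left(-44417 - 64955\right) \frac{1}{107226 + 111504}}{45^{2}}}{387134} + \frac{S}{385789} = \frac{- \frac{147518}{-8926} + \frac{\left(-44417 - 64955\right) \frac{1}{107226 + 111504}}{45^{2}}}{387134} + \frac{302791}{385789} = \left(\left(-147518\right) \left(- \frac{1}{8926}\right) + \frac{\left(-109372\right) \frac{1}{218730}}{2025}\right) \frac{1}{387134} + 302791 \cdot \frac{1}{385789} = \left(\frac{73759}{4463} + \left(-109372\right) \frac{1}{218730} \cdot \frac{1}{2025}\right) \frac{1}{387134} + \frac{302791}{385789} = \left(\frac{73759}{4463} - \frac{54686}{221464125}\right) \frac{1}{387134} + \frac{302791}{385789} = \frac{16334728332257}{988394389875} \cdot \frac{1}{387134} + \frac{302791}{385789} = \frac{16334728332257}{382641073729868250} + \frac{302791}{385789} = \frac{365509700675864701519}{465674186729249660250}$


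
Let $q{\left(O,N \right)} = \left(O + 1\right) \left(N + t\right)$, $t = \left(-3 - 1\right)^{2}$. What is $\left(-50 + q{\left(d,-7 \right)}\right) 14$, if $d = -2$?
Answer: $-826$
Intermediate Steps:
$t = 16$ ($t = \left(-4\right)^{2} = 16$)
$q{\left(O,N \right)} = \left(1 + O\right) \left(16 + N\right)$ ($q{\left(O,N \right)} = \left(O + 1\right) \left(N + 16\right) = \left(1 + O\right) \left(16 + N\right)$)
$\left(-50 + q{\left(d,-7 \right)}\right) 14 = \left(-50 + \left(16 - 7 + 16 \left(-2\right) - -14\right)\right) 14 = \left(-50 + \left(16 - 7 - 32 + 14\right)\right) 14 = \left(-50 - 9\right) 14 = \left(-59\right) 14 = -826$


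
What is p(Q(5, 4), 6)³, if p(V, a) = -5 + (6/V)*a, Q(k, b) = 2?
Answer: 2197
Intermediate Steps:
p(V, a) = -5 + 6*a/V
p(Q(5, 4), 6)³ = (-5 + 6*6/2)³ = (-5 + 6*6*(½))³ = (-5 + 18)³ = 13³ = 2197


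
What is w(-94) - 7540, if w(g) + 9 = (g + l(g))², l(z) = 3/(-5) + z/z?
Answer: 30299/25 ≈ 1212.0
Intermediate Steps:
l(z) = ⅖ (l(z) = 3*(-⅕) + 1 = -⅗ + 1 = ⅖)
w(g) = -9 + (⅖ + g)² (w(g) = -9 + (g + ⅖)² = -9 + (⅖ + g)²)
w(-94) - 7540 = (-9 + (2 + 5*(-94))²/25) - 7540 = (-9 + (2 - 470)²/25) - 7540 = (-9 + (1/25)*(-468)²) - 7540 = (-9 + (1/25)*219024) - 7540 = (-9 + 219024/25) - 7540 = 218799/25 - 7540 = 30299/25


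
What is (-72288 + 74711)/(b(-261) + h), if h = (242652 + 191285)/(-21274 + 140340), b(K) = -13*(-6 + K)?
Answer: 288496918/413712023 ≈ 0.69734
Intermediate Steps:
b(K) = 78 - 13*K
h = 433937/119066 ≈ 3.6445
(-72288 + 74711)/(b(-261) + h) = (-72288 + 74711)/((78 - 13*(-261)) + 433937/119066) = 2423/((78 + 3393) + 433937/119066) = 2423/(3471 + 433937/119066) = 2423/(413712023/119066) = 2423*(119066/413712023) = 288496918/413712023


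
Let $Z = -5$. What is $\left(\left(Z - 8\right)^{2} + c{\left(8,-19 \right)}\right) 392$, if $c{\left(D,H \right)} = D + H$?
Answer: $61936$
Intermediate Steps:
$\left(\left(Z - 8\right)^{2} + c{\left(8,-19 \right)}\right) 392 = \left(\left(-5 - 8\right)^{2} + \left(8 - 19\right)\right) 392 = \left(\left(-13\right)^{2} - 11\right) 392 = \left(169 - 11\right) 392 = 158 \cdot 392 = 61936$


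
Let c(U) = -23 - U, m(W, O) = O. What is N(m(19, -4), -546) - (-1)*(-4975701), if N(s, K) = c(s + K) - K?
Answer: -4974628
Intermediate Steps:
N(s, K) = -23 - s - 2*K (N(s, K) = (-23 - (s + K)) - K = (-23 - (K + s)) - K = (-23 + (-K - s)) - K = (-23 - K - s) - K = -23 - s - 2*K)
N(m(19, -4), -546) - (-1)*(-4975701) = (-23 - 1*(-4) - 2*(-546)) - (-1)*(-4975701) = (-23 + 4 + 1092) - 1*4975701 = 1073 - 4975701 = -4974628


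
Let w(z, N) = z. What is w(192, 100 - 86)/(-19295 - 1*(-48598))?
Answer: 192/29303 ≈ 0.0065522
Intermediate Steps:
w(192, 100 - 86)/(-19295 - 1*(-48598)) = 192/(-19295 - 1*(-48598)) = 192/(-19295 + 48598) = 192/29303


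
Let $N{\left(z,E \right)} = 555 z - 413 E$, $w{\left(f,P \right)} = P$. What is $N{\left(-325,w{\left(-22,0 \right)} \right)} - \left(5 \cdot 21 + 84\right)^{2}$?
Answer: $-216096$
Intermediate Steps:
$N{\left(z,E \right)} = - 413 E + 555 z$
$N{\left(-325,w{\left(-22,0 \right)} \right)} - \left(5 \cdot 21 + 84\right)^{2} = \left(\left(-413\right) 0 + 555 \left(-325\right)\right) - \left(5 \cdot 21 + 84\right)^{2} = \left(0 - 180375\right) - \left(105 + 84\right)^{2} = -180375 - 189^{2} = -180375 - 35721 = -216096$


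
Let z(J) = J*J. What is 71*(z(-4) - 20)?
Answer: -284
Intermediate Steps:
z(J) = J²
71*(z(-4) - 20) = 71*((-4)² - 20) = 71*(16 - 20) = 71*(-4) = -284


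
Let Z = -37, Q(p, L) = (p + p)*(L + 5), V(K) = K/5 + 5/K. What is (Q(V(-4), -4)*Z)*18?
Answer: 13653/5 ≈ 2730.6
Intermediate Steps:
V(K) = 5/K + K/5 (V(K) = K*(⅕) + 5/K = K/5 + 5/K = 5/K + K/5)
Q(p, L) = 2*p*(5 + L) (Q(p, L) = (2*p)*(5 + L) = 2*p*(5 + L))
(Q(V(-4), -4)*Z)*18 = ((2*(5/(-4) + (⅕)*(-4))*(5 - 4))*(-37))*18 = ((2*(5*(-¼) - ⅘)*1)*(-37))*18 = ((2*(-5/4 - ⅘)*1)*(-37))*18 = ((2*(-41/20)*1)*(-37))*18 = -41/10*(-37)*18 = (1517/10)*18 = 13653/5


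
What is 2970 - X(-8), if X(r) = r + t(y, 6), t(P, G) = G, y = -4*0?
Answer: 2972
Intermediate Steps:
y = 0
X(r) = 6 + r (X(r) = r + 6 = 6 + r)
2970 - X(-8) = 2970 - (6 - 8) = 2970 - 1*(-2) = 2970 + 2 = 2972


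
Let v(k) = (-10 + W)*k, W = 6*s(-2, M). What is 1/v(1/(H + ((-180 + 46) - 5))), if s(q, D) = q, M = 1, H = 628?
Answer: -489/22 ≈ -22.227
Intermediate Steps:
W = -12 (W = 6*(-2) = -12)
v(k) = -22*k (v(k) = (-10 - 12)*k = -22*k)
1/v(1/(H + ((-180 + 46) - 5))) = 1/(-22/(628 + ((-180 + 46) - 5))) = 1/(-22/(628 + (-134 - 5))) = 1/(-22/(628 - 139)) = 1/(-22/489) = -489/22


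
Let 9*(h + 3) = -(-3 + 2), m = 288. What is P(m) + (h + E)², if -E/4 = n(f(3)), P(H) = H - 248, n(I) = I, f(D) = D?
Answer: 21196/81 ≈ 261.68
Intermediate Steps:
P(H) = -248 + H
E = -12 (E = -4*3 = -12)
h = -26/9 (h = -3 + (-(-3 + 2))/9 = -3 + (-1*(-1))/9 = -3 + (⅑)*1 = -3 + ⅑ = -26/9 ≈ -2.8889)
P(m) + (h + E)² = (-248 + 288) + (-26/9 - 12)² = 40 + (-134/9)² = 40 + 17956/81 = 21196/81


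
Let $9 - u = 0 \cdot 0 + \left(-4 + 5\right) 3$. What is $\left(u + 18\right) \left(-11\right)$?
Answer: $-264$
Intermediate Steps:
$u = 6$ ($u = 9 - \left(0 \cdot 0 + \left(-4 + 5\right) 3\right) = 9 - \left(0 + 1 \cdot 3\right) = 9 - \left(0 + 3\right) = 9 - 3 = 6$)
$\left(u + 18\right) \left(-11\right) = \left(6 + 18\right) \left(-11\right) = 24 \left(-11\right) = -264$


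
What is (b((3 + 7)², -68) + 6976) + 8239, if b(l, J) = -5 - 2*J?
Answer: 15346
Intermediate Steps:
(b((3 + 7)², -68) + 6976) + 8239 = ((-5 - 2*(-68)) + 6976) + 8239 = ((-5 + 136) + 6976) + 8239 = (131 + 6976) + 8239 = 7107 + 8239 = 15346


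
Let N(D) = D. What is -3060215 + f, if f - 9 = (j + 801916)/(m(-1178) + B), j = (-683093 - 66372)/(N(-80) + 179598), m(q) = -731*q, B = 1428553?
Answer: -1257858234945740045/411037158578 ≈ -3.0602e+6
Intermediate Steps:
j = -749465/179518 (j = (-683093 - 66372)/(-80 + 179598) = -749465/179518 ≈ -4.1749)
f = 3843292034225/411037158578 (f = 9 + (-749465/179518 + 801916)/(-731*(-1178) + 1428553) = 9 + 143957607023/(179518*(861118 + 1428553)) = 9 + (143957607023/179518)/2289671 = 9 + (143957607023/179518)*(1/2289671) = 9 + 143957607023/411037158578 = 3843292034225/411037158578 ≈ 9.3502)
-3060215 + f = -3060215 + 3843292034225/411037158578 = -1257858234945740045/411037158578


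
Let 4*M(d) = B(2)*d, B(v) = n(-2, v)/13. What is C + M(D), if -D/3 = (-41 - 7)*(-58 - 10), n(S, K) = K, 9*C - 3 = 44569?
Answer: 535372/117 ≈ 4575.8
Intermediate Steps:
C = 44572/9 (C = ⅓ + (⅑)*44569 = ⅓ + 44569/9 = 44572/9 ≈ 4952.4)
B(v) = v/13
D = -9792 (D = -3*(-41 - 7)*(-58 - 10) = -(-144)*(-68) = -3*3264 = -9792)
M(d) = d/26 (M(d) = (((1/13)*2)*d)/4 = (2*d/13)/4 = d/26)
C + M(D) = 44572/9 + (1/26)*(-9792) = 44572/9 - 4896/13 = 535372/117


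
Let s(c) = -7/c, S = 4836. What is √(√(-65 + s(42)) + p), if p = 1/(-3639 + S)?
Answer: √(532 + 106134*I*√2346)/798 ≈ 2.0092 + 2.0089*I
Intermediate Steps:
p = 1/1197 (p = 1/(-3639 + 4836) = 1/1197 ≈ 0.00083542)
√(√(-65 + s(42)) + p) = √(√(-65 - 7/42) + 1/1197) = √(√(-65 - 7*1/42) + 1/1197) = √(√(-65 - ⅙) + 1/1197) = √(√(-391/6) + 1/1197) = √(I*√2346/6 + 1/1197) = √(1/1197 + I*√2346/6)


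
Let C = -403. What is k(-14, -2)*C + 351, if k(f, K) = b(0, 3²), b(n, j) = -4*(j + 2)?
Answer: 18083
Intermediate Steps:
b(n, j) = -8 - 4*j (b(n, j) = -4*(2 + j) = -8 - 4*j)
k(f, K) = -44 (k(f, K) = -8 - 4*3² = -8 - 4*9 = -8 - 36 = -44)
k(-14, -2)*C + 351 = -44*(-403) + 351 = 17732 + 351 = 18083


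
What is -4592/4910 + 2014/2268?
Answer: -131479/2783970 ≈ -0.047227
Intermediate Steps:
-4592/4910 + 2014/2268 = -4592*1/4910 + 2014*(1/2268) = -2296/2455 + 1007/1134 = -131479/2783970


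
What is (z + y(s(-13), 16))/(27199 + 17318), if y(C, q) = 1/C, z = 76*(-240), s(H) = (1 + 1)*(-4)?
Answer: -145921/356136 ≈ -0.40973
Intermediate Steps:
s(H) = -8 (s(H) = 2*(-4) = -8)
z = -18240
(z + y(s(-13), 16))/(27199 + 17318) = (-18240 + 1/(-8))/(27199 + 17318) = (-18240 - ⅛)/44517 = -145921/8*1/44517 = -145921/356136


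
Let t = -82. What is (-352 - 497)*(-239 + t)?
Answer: 272529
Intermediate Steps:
(-352 - 497)*(-239 + t) = (-352 - 497)*(-239 - 82) = -849*(-321) = 272529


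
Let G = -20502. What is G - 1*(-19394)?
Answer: -1108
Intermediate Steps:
G - 1*(-19394) = -20502 - 1*(-19394) = -20502 + 19394 = -1108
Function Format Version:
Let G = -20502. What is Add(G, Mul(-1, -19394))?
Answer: -1108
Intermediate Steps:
Add(G, Mul(-1, -19394)) = Add(-20502, Mul(-1, -19394)) = Add(-20502, 19394) = -1108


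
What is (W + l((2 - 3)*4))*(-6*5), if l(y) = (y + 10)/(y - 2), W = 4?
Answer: -90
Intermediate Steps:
l(y) = (10 + y)/(-2 + y)
(W + l((2 - 3)*4))*(-6*5) = (4 + (10 + (2 - 3)*4)/(-2 + (2 - 3)*4))*(-6*5) = (4 + (10 - 1*4)/(-2 - 1*4))*(-30) = (4 + (10 - 4)/(-2 - 4))*(-30) = (4 + 6/(-6))*(-30) = (4 - 1/6*6)*(-30) = (4 - 1)*(-30) = 3*(-30) = -90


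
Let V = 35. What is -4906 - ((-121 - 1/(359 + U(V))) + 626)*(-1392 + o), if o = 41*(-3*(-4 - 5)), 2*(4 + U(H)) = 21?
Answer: 101622319/731 ≈ 1.3902e+5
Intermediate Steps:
U(H) = 13/2 (U(H) = -4 + (1/2)*21 = -4 + 21/2 = 13/2)
o = 1107 (o = 41*(-3*(-9)) = 41*27 = 1107)
-4906 - ((-121 - 1/(359 + U(V))) + 626)*(-1392 + o) = -4906 - ((-121 - 1/(359 + 13/2)) + 626)*(-1392 + 1107) = -4906 - ((-121 - 1/731/2) + 626)*(-285) = -4906 - ((-121 - 1*2/731) + 626)*(-285) = -4906 - ((-121 - 2/731) + 626)*(-285) = -4906 - (-88453/731 + 626)*(-285) = -4906 - 369153*(-285)/731 = -4906 - 1*(-105208605/731) = -4906 + 105208605/731 = 101622319/731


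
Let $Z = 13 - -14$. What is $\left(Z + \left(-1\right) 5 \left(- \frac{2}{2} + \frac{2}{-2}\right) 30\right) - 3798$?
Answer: $-3471$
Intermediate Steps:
$Z = 27$ ($Z = 13 + 14 = 27$)
$\left(Z + \left(-1\right) 5 \left(- \frac{2}{2} + \frac{2}{-2}\right) 30\right) - 3798 = \left(27 + \left(-1\right) 5 \left(- \frac{2}{2} + \frac{2}{-2}\right) 30\right) - 3798 = \left(27 + - 5 \left(\left(-2\right) \frac{1}{2} + 2 \left(- \frac{1}{2}\right)\right) 30\right) - 3798 = \left(27 + - 5 \left(-1 - 1\right) 30\right) - 3798 = \left(27 + \left(-5\right) \left(-2\right) 30\right) - 3798 = \left(27 + 10 \cdot 30\right) - 3798 = \left(27 + 300\right) - 3798 = 327 - 3798 = -3471$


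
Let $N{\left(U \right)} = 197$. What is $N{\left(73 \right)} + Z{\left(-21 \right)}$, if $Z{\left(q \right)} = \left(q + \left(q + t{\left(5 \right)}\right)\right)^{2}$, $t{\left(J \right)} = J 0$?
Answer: $1961$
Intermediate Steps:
$t{\left(J \right)} = 0$
$Z{\left(q \right)} = 4 q^{2}$ ($Z{\left(q \right)} = \left(q + \left(q + 0\right)\right)^{2} = \left(q + q\right)^{2} = \left(2 q\right)^{2} = 4 q^{2}$)
$N{\left(73 \right)} + Z{\left(-21 \right)} = 197 + 4 \left(-21\right)^{2} = 197 + 4 \cdot 441 = 197 + 1764 = 1961$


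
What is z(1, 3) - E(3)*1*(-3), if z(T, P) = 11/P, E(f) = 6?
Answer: 65/3 ≈ 21.667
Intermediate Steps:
z(1, 3) - E(3)*1*(-3) = 11/3 - 6*1*(-3) = 11*(⅓) - 6*(-3) = 11/3 - 1*(-18) = 11/3 + 18 = 65/3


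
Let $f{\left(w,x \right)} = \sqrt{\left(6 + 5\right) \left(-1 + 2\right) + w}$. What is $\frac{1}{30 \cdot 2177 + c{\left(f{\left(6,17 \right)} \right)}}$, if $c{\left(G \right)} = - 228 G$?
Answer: $\frac{10885}{710752062} + \frac{19 \sqrt{17}}{355376031} \approx 1.5535 \cdot 10^{-5}$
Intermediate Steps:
$f{\left(w,x \right)} = \sqrt{11 + w}$ ($f{\left(w,x \right)} = \sqrt{11 \cdot 1 + w} = \sqrt{11 + w}$)
$\frac{1}{30 \cdot 2177 + c{\left(f{\left(6,17 \right)} \right)}} = \frac{1}{30 \cdot 2177 - 228 \sqrt{11 + 6}} = \frac{1}{65310 - 228 \sqrt{17}}$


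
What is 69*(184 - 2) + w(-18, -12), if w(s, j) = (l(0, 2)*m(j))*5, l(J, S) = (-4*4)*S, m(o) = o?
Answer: 14478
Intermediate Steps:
l(J, S) = -16*S
w(s, j) = -160*j (w(s, j) = ((-16*2)*j)*5 = -32*j*5 = -160*j)
69*(184 - 2) + w(-18, -12) = 69*(184 - 2) - 160*(-12) = 69*182 + 1920 = 12558 + 1920 = 14478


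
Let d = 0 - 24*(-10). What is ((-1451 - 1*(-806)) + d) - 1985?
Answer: -2390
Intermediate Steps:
d = 240 (d = 0 + 240 = 240)
((-1451 - 1*(-806)) + d) - 1985 = ((-1451 - 1*(-806)) + 240) - 1985 = ((-1451 + 806) + 240) - 1985 = (-645 + 240) - 1985 = -405 - 1985 = -2390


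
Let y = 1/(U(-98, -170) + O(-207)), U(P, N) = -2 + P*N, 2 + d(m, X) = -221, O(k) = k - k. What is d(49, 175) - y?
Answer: -3714735/16658 ≈ -223.00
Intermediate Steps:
O(k) = 0
d(m, X) = -223 (d(m, X) = -2 - 221 = -223)
U(P, N) = -2 + N*P
y = 1/16658 (y = 1/((-2 - 170*(-98)) + 0) = 1/((-2 + 16660) + 0) = 1/(16658 + 0) = 1/16658 ≈ 6.0031e-5)
d(49, 175) - y = -223 - 1*1/16658 = -223 - 1/16658 = -3714735/16658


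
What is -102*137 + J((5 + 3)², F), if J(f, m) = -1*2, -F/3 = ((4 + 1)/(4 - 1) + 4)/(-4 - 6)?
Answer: -13976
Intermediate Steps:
F = 17/10 (F = -3*((4 + 1)/(4 - 1) + 4)/(-4 - 6) = -3*(5/3 + 4)/(-10) = -3*(5*(⅓) + 4)*(-1)/10 = -3*(5/3 + 4)*(-1)/10 = -17*(-1)/10 = -3*(-17/30) = 17/10 ≈ 1.7000)
J(f, m) = -2
-102*137 + J((5 + 3)², F) = -102*137 - 2 = -13974 - 2 = -13976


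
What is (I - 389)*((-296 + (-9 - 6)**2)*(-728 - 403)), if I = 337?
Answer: -4175652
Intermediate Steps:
(I - 389)*((-296 + (-9 - 6)**2)*(-728 - 403)) = (337 - 389)*((-296 + (-9 - 6)**2)*(-728 - 403)) = -52*(-296 + (-15)**2)*(-1131) = -52*(-296 + 225)*(-1131) = -(-3692)*(-1131) = -52*80301 = -4175652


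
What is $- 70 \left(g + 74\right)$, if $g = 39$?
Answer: $-7910$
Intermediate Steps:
$- 70 \left(g + 74\right) = - 70 \left(39 + 74\right) = \left(-70\right) 113 = -7910$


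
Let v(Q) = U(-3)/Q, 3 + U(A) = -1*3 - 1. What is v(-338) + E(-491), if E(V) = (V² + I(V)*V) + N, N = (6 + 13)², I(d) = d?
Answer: 163092781/338 ≈ 4.8252e+5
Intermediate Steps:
U(A) = -7 (U(A) = -3 + (-1*3 - 1) = -3 + (-3 - 1) = -3 - 4 = -7)
N = 361 (N = 19² = 361)
v(Q) = -7/Q
E(V) = 361 + 2*V² (E(V) = (V² + V*V) + 361 = (V² + V²) + 361 = 2*V² + 361 = 361 + 2*V²)
v(-338) + E(-491) = -7/(-338) + (361 + 2*(-491)²) = -7*(-1/338) + (361 + 2*241081) = 7/338 + (361 + 482162) = 7/338 + 482523 = 163092781/338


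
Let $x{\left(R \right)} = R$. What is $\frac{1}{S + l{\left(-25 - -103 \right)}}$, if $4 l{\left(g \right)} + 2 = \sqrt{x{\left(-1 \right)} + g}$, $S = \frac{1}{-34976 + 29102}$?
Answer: $\frac{69031248}{629672237} + \frac{34503876 \sqrt{77}}{629672237} \approx 0.59047$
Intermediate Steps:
$S = - \frac{1}{5874}$ ($S = \frac{1}{-5874} = - \frac{1}{5874} \approx -0.00017024$)
$l{\left(g \right)} = - \frac{1}{2} + \frac{\sqrt{-1 + g}}{4}$
$\frac{1}{S + l{\left(-25 - -103 \right)}} = \frac{1}{- \frac{1}{5874} - \left(\frac{1}{2} - \frac{\sqrt{-1 - -78}}{4}\right)} = \frac{1}{- \frac{1}{5874} - \left(\frac{1}{2} - \frac{\sqrt{-1 + \left(-25 + 103\right)}}{4}\right)} = \frac{1}{- \frac{1}{5874} - \left(\frac{1}{2} - \frac{\sqrt{-1 + 78}}{4}\right)} = \frac{1}{- \frac{1}{5874} - \left(\frac{1}{2} - \frac{\sqrt{77}}{4}\right)} = \frac{1}{- \frac{1469}{2937} + \frac{\sqrt{77}}{4}}$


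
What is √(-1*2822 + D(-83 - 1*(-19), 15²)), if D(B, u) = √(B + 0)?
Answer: √(-2822 + 8*I) ≈ 0.0753 + 53.123*I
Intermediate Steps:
D(B, u) = √B
√(-1*2822 + D(-83 - 1*(-19), 15²)) = √(-1*2822 + √(-83 - 1*(-19))) = √(-2822 + √(-83 + 19)) = √(-2822 + √(-64)) = √(-2822 + 8*I)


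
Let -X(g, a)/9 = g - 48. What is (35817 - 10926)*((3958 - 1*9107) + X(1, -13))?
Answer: -117634866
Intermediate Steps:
X(g, a) = 432 - 9*g (X(g, a) = -9*(g - 48) = -9*(-48 + g) = 432 - 9*g)
(35817 - 10926)*((3958 - 1*9107) + X(1, -13)) = (35817 - 10926)*((3958 - 1*9107) + (432 - 9*1)) = 24891*((3958 - 9107) + (432 - 9)) = 24891*(-5149 + 423) = 24891*(-4726) = -117634866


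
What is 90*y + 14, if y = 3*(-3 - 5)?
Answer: -2146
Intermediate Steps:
y = -24 (y = 3*(-8) = -24)
90*y + 14 = 90*(-24) + 14 = -2160 + 14 = -2146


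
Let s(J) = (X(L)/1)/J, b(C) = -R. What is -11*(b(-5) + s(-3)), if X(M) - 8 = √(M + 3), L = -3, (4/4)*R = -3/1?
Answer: -11/3 ≈ -3.6667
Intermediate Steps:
R = -3 (R = -3/1 = -3*1 = -3)
X(M) = 8 + √(3 + M) (X(M) = 8 + √(M + 3) = 8 + √(3 + M))
b(C) = 3 (b(C) = -1*(-3) = 3)
s(J) = 8/J (s(J) = ((8 + √(3 - 3))/1)/J = ((8 + √0)*1)/J = ((8 + 0)*1)/J = (8*1)/J = 8/J)
-11*(b(-5) + s(-3)) = -11*(3 + 8/(-3)) = -11*(3 + 8*(-⅓)) = -11*(3 - 8/3) = -11*⅓ = -11/3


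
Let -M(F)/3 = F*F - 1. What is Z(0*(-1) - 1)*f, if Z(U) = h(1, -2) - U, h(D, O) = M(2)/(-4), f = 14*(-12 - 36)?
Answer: -2184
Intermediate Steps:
f = -672 (f = 14*(-48) = -672)
M(F) = 3 - 3*F² (M(F) = -3*(F*F - 1) = -3*(F² - 1) = -3*(-1 + F²) = 3 - 3*F²)
h(D, O) = 9/4 (h(D, O) = (3 - 3*2²)/(-4) = (3 - 3*4)*(-¼) = (3 - 12)*(-¼) = -9*(-¼) = 9/4)
Z(U) = 9/4 - U
Z(0*(-1) - 1)*f = (9/4 - (0*(-1) - 1))*(-672) = (9/4 - (0 - 1))*(-672) = (9/4 - 1*(-1))*(-672) = (9/4 + 1)*(-672) = (13/4)*(-672) = -2184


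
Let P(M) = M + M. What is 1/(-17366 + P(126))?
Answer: -1/17114 ≈ -5.8432e-5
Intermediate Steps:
P(M) = 2*M
1/(-17366 + P(126)) = 1/(-17366 + 2*126) = 1/(-17366 + 252) = 1/(-17114) = -1/17114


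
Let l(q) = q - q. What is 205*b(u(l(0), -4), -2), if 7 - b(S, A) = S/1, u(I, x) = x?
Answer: 2255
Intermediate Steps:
l(q) = 0
b(S, A) = 7 - S (b(S, A) = 7 - S/1 = 7 - S)
205*b(u(l(0), -4), -2) = 205*(7 - 1*(-4)) = 205*(7 + 4) = 205*11 = 2255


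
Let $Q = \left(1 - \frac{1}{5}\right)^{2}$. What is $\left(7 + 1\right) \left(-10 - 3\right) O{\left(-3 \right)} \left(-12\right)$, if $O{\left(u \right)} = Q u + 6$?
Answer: $\frac{127296}{25} \approx 5091.8$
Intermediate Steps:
$Q = \frac{16}{25}$ ($Q = \left(1 - \frac{1}{5}\right)^{2} = \left(\frac{4}{5}\right)^{2} = \frac{16}{25} \approx 0.64$)
$O{\left(u \right)} = 6 + \frac{16 u}{25}$ ($O{\left(u \right)} = \frac{16 u}{25} + 6 = 6 + \frac{16 u}{25}$)
$\left(7 + 1\right) \left(-10 - 3\right) O{\left(-3 \right)} \left(-12\right) = \left(7 + 1\right) \left(-10 - 3\right) \left(6 + \frac{16}{25} \left(-3\right)\right) \left(-12\right) = 8 \left(-13\right) \left(6 - \frac{48}{25}\right) \left(-12\right) = \left(-104\right) \frac{102}{25} \left(-12\right) = \left(- \frac{10608}{25}\right) \left(-12\right) = \frac{127296}{25}$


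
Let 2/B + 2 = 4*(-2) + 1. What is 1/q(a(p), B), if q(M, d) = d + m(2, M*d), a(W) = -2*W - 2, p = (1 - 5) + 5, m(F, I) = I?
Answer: 3/2 ≈ 1.5000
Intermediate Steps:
p = 1 (p = -4 + 5 = 1)
B = -2/9 (B = 2/(-2 + (4*(-2) + 1)) = 2/(-2 + (-8 + 1)) = 2/(-2 - 7) = 2/(-9) = 2*(-1/9) = -2/9 ≈ -0.22222)
a(W) = -2 - 2*W
q(M, d) = d + M*d
1/q(a(p), B) = 1/(-2*(1 + (-2 - 2*1))/9) = 1/(-2*(1 + (-2 - 2))/9) = 1/(-2*(1 - 4)/9) = 1/(-2/9*(-3)) = 1/(2/3) = 3/2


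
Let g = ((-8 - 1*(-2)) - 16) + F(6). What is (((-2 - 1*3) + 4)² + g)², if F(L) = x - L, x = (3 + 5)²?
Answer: 1369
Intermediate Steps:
x = 64 (x = 8² = 64)
F(L) = 64 - L
g = 36 (g = ((-8 - 1*(-2)) - 16) + (64 - 1*6) = ((-8 + 2) - 16) + (64 - 6) = (-6 - 16) + 58 = -22 + 58 = 36)
(((-2 - 1*3) + 4)² + g)² = (((-2 - 1*3) + 4)² + 36)² = (((-2 - 3) + 4)² + 36)² = ((-5 + 4)² + 36)² = ((-1)² + 36)² = (1 + 36)² = 37² = 1369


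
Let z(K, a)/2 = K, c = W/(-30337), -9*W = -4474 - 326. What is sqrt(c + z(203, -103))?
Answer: sqrt(3362753243526)/91011 ≈ 20.149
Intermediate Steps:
W = 1600/3 (W = -(-4474 - 326)/9 = -1/9*(-4800) = 1600/3 ≈ 533.33)
c = -1600/91011 (c = (1600/3)/(-30337) = (1600/3)*(-1/30337) = -1600/91011 ≈ -0.017580)
z(K, a) = 2*K
sqrt(c + z(203, -103)) = sqrt(-1600/91011 + 2*203) = sqrt(-1600/91011 + 406) = sqrt(36948866/91011) = sqrt(3362753243526)/91011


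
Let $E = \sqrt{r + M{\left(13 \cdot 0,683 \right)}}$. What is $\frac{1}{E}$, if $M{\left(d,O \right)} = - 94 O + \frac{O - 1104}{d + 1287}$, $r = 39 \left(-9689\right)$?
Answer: $- \frac{3 i \sqrt{20339904299}}{284474186} \approx - 0.001504 i$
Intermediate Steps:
$r = -377871$
$M{\left(d,O \right)} = - 94 O + \frac{-1104 + O}{1287 + d}$
$E = \frac{2 i \sqrt{20339904299}}{429}$ ($E = \sqrt{-377871 + \frac{-1104 - 82627291 - 64202 \cdot 13 \cdot 0}{1287 + 13 \cdot 0}} = \sqrt{-377871 + \frac{-1104 - 82627291 - 64202 \cdot 0}{1287 + 0}} = \sqrt{-377871 + \frac{-1104 - 82627291 + 0}{1287}} = \sqrt{-377871 + \frac{1}{1287} \left(-82628395\right)} = \sqrt{-377871 - \frac{82628395}{1287}} = \sqrt{- \frac{568948372}{1287}} = \frac{2 i \sqrt{20339904299}}{429} \approx 664.89 i$)
$\frac{1}{E} = \frac{1}{\frac{2}{429} i \sqrt{20339904299}} = - \frac{3 i \sqrt{20339904299}}{284474186}$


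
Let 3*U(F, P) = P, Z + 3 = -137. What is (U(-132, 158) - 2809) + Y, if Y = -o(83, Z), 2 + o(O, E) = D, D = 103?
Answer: -8572/3 ≈ -2857.3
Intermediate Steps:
Z = -140 (Z = -3 - 137 = -140)
U(F, P) = P/3
o(O, E) = 101 (o(O, E) = -2 + 103 = 101)
Y = -101 (Y = -1*101 = -101)
(U(-132, 158) - 2809) + Y = ((⅓)*158 - 2809) - 101 = (158/3 - 2809) - 101 = -8269/3 - 101 = -8572/3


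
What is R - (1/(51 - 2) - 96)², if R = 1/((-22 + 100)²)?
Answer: -134567181155/14607684 ≈ -9212.1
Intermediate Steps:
R = 1/6084 (R = 1/(78²) = 1/6084 ≈ 0.00016437)
R - (1/(51 - 2) - 96)² = 1/6084 - (1/(51 - 2) - 96)² = 1/6084 - (1/49 - 96)² = 1/6084 - (-4703/49)² = 1/6084 - 1*22118209/2401 = 1/6084 - 22118209/2401 = -134567181155/14607684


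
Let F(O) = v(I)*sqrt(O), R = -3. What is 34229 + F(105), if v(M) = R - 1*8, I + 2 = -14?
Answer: 34229 - 11*sqrt(105) ≈ 34116.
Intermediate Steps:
I = -16 (I = -2 - 14 = -16)
v(M) = -11 (v(M) = -3 - 1*8 = -3 - 8 = -11)
F(O) = -11*sqrt(O)
34229 + F(105) = 34229 - 11*sqrt(105)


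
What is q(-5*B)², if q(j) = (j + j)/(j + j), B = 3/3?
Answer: 1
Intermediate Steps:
B = 1 (B = 3*(⅓) = 1)
q(j) = 1 (q(j) = (2*j)/((2*j)) = (2*j)*(1/(2*j)) = 1)
q(-5*B)² = 1² = 1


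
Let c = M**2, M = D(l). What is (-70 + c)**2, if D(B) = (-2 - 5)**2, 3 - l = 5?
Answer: 5433561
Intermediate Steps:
l = -2 (l = 3 - 1*5 = 3 - 5 = -2)
D(B) = 49 (D(B) = (-7)**2 = 49)
M = 49
c = 2401 (c = 49**2 = 2401)
(-70 + c)**2 = (-70 + 2401)**2 = 2331**2 = 5433561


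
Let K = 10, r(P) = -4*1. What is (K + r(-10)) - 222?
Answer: -216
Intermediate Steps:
r(P) = -4
(K + r(-10)) - 222 = (10 - 4) - 222 = 6 - 222 = -216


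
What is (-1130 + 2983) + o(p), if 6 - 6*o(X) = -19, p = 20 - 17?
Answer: 11143/6 ≈ 1857.2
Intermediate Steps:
p = 3
o(X) = 25/6 (o(X) = 1 - ⅙*(-19) = 1 + 19/6 = 25/6)
(-1130 + 2983) + o(p) = (-1130 + 2983) + 25/6 = 1853 + 25/6 = 11143/6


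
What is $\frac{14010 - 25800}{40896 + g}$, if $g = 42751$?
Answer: $- \frac{11790}{83647} \approx -0.14095$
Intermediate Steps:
$\frac{14010 - 25800}{40896 + g} = \frac{14010 - 25800}{40896 + 42751} = - \frac{11790}{83647}$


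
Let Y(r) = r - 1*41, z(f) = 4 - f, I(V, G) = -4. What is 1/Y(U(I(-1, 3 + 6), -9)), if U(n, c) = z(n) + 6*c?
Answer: -1/87 ≈ -0.011494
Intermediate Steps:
U(n, c) = 4 - n + 6*c (U(n, c) = (4 - n) + 6*c = 4 - n + 6*c)
Y(r) = -41 + r (Y(r) = r - 41 = -41 + r)
1/Y(U(I(-1, 3 + 6), -9)) = 1/(-41 + (4 - 1*(-4) + 6*(-9))) = 1/(-41 + (4 + 4 - 54)) = 1/(-41 - 46) = 1/(-87) = -1/87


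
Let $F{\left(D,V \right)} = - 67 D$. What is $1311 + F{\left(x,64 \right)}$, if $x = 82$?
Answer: $-4183$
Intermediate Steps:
$1311 + F{\left(x,64 \right)} = 1311 - 5494 = -4183$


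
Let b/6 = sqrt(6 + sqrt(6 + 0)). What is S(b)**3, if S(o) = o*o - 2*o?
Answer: -1728*(1 - 3*sqrt(6 + sqrt(6)))**3*(6 + sqrt(6))**(3/2) ≈ 1.9530e+7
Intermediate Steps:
b = 6*sqrt(6 + sqrt(6)) (b = 6*sqrt(6 + sqrt(6 + 0)) = 6*sqrt(6 + sqrt(6)) ≈ 17.441)
S(o) = o**2 - 2*o
S(b)**3 = ((6*sqrt(6 + sqrt(6)))*(-2 + 6*sqrt(6 + sqrt(6))))**3 = (6*sqrt(6 + sqrt(6))*(-2 + 6*sqrt(6 + sqrt(6))))**3 = 216*(-2 + 6*sqrt(6 + sqrt(6)))**3*(6 + sqrt(6))**(3/2)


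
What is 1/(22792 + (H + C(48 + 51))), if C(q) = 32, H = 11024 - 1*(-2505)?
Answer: 1/36353 ≈ 2.7508e-5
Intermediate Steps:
H = 13529 (H = 11024 + 2505 = 13529)
1/(22792 + (H + C(48 + 51))) = 1/(22792 + (13529 + 32)) = 1/(22792 + 13561) = 1/36353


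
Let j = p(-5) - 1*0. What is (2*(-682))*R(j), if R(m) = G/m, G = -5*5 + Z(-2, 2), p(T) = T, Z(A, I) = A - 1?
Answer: -38192/5 ≈ -7638.4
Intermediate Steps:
Z(A, I) = -1 + A
j = -5 (j = -5 - 1*0 = -5 + 0 = -5)
G = -28 (G = -5*5 + (-1 - 2) = -25 - 3 = -28)
R(m) = -28/m
(2*(-682))*R(j) = (2*(-682))*(-28/(-5)) = -(-38192)*(-1)/5 = -1364*28/5 = -38192/5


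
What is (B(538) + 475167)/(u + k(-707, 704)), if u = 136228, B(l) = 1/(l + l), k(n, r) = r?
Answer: 511279693/147338832 ≈ 3.4701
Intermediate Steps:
B(l) = 1/(2*l)
(B(538) + 475167)/(u + k(-707, 704)) = ((1/2)/538 + 475167)/(136228 + 704) = ((1/2)*(1/538) + 475167)/136932 = (1/1076 + 475167)*(1/136932) = (511279693/1076)*(1/136932) = 511279693/147338832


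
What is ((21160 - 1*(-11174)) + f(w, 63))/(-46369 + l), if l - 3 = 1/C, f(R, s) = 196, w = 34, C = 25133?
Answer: -817576490/1165316677 ≈ -0.70159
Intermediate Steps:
l = 75400/25133 (l = 3 + 1/25133 = 75400/25133 ≈ 3.0000)
((21160 - 1*(-11174)) + f(w, 63))/(-46369 + l) = ((21160 - 1*(-11174)) + 196)/(-46369 + 75400/25133) = ((21160 + 11174) + 196)/(-1165316677/25133) = (32334 + 196)*(-25133/1165316677) = 32530*(-25133/1165316677) = -817576490/1165316677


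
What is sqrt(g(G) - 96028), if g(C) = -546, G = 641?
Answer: I*sqrt(96574) ≈ 310.76*I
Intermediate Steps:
sqrt(g(G) - 96028) = sqrt(-546 - 96028) = sqrt(-96574) = I*sqrt(96574)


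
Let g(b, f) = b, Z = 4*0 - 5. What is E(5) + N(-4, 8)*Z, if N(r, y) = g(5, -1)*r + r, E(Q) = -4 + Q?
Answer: 121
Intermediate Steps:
Z = -5 (Z = 0 - 5 = -5)
N(r, y) = 6*r (N(r, y) = 5*r + r = 6*r)
E(5) + N(-4, 8)*Z = (-4 + 5) + (6*(-4))*(-5) = 1 - 24*(-5) = 1 + 120 = 121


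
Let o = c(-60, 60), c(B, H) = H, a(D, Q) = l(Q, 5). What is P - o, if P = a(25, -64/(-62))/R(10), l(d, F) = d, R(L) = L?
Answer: -9284/155 ≈ -59.897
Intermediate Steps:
a(D, Q) = Q
o = 60
P = 16/155 (P = -64/(-62)/10 = -64*(-1/62)*(⅒) = (32/31)*(⅒) = 16/155 ≈ 0.10323)
P - o = 16/155 - 1*60 = 16/155 - 60 = -9284/155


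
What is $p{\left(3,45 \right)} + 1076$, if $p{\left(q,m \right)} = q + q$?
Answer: $1082$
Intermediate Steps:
$p{\left(q,m \right)} = 2 q$
$p{\left(3,45 \right)} + 1076 = 2 \cdot 3 + 1076 = 6 + 1076 = 1082$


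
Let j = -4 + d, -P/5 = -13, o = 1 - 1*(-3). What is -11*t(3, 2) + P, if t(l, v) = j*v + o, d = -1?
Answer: 131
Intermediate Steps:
o = 4 (o = 1 + 3 = 4)
P = 65 (P = -5*(-13) = 65)
j = -5 (j = -4 - 1 = -5)
t(l, v) = 4 - 5*v (t(l, v) = -5*v + 4 = 4 - 5*v)
-11*t(3, 2) + P = -11*(4 - 5*2) + 65 = -11*(4 - 10) + 65 = -11*(-6) + 65 = 66 + 65 = 131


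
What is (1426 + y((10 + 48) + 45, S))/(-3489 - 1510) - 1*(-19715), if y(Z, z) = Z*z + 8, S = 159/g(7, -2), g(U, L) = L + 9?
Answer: 689860580/34993 ≈ 19714.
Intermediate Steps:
g(U, L) = 9 + L
S = 159/7 (S = 159/(9 - 2) = 159/7 ≈ 22.714)
y(Z, z) = 8 + Z*z
(1426 + y((10 + 48) + 45, S))/(-3489 - 1510) - 1*(-19715) = (1426 + (8 + ((10 + 48) + 45)*(159/7)))/(-3489 - 1510) - 1*(-19715) = (1426 + (8 + (58 + 45)*(159/7)))/(-4999) + 19715 = (1426 + (8 + 103*(159/7)))*(-1/4999) + 19715 = (1426 + (8 + 16377/7))*(-1/4999) + 19715 = (1426 + 16433/7)*(-1/4999) + 19715 = (26415/7)*(-1/4999) + 19715 = -26415/34993 + 19715 = 689860580/34993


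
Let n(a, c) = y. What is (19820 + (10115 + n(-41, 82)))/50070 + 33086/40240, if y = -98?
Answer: 28572569/20148168 ≈ 1.4181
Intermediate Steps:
n(a, c) = -98
(19820 + (10115 + n(-41, 82)))/50070 + 33086/40240 = (19820 + (10115 - 98))/50070 + 33086/40240 = (19820 + 10017)*(1/50070) + 33086*(1/40240) = 29837*(1/50070) + 16543/20120 = 29837/50070 + 16543/20120 = 28572569/20148168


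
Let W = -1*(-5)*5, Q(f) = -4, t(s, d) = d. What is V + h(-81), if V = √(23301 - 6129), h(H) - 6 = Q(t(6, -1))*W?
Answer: -94 + 18*√53 ≈ 37.042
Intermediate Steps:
W = 25 (W = 5*5 = 25)
h(H) = -94 (h(H) = 6 - 4*25 = 6 - 100 = -94)
V = 18*√53 (V = √17172 = 18*√53 ≈ 131.04)
V + h(-81) = 18*√53 - 94 = -94 + 18*√53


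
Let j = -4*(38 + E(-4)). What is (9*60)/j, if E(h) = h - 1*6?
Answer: -135/28 ≈ -4.8214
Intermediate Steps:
E(h) = -6 + h (E(h) = h - 6 = -6 + h)
j = -112 (j = -4*(38 + (-6 - 4)) = -4*(38 - 10) = -4*28 = -112)
(9*60)/j = (9*60)/(-112) = 540*(-1/112) = -135/28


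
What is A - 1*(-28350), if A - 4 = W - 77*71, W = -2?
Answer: 22885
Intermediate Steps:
A = -5465 (A = 4 + (-2 - 77*71) = 4 + (-2 - 5467) = 4 - 5469 = -5465)
A - 1*(-28350) = -5465 - 1*(-28350) = -5465 + 28350 = 22885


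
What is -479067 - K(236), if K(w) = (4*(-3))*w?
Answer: -476235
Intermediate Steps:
K(w) = -12*w
-479067 - K(236) = -479067 - (-12)*236 = -479067 - 1*(-2832) = -479067 + 2832 = -476235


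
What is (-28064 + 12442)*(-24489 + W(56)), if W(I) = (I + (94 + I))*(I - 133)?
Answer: 630363322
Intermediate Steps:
W(I) = (-133 + I)*(94 + 2*I) (W(I) = (94 + 2*I)*(-133 + I) = (-133 + I)*(94 + 2*I))
(-28064 + 12442)*(-24489 + W(56)) = (-28064 + 12442)*(-24489 + (-12502 - 172*56 + 2*56²)) = -15622*(-24489 + (-12502 - 9632 + 2*3136)) = -15622*(-24489 + (-12502 - 9632 + 6272)) = -15622*(-24489 - 15862) = -15622*(-40351) = 630363322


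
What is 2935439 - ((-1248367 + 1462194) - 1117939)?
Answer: 3839551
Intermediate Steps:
2935439 - ((-1248367 + 1462194) - 1117939) = 2935439 - (213827 - 1117939) = 2935439 - 1*(-904112) = 2935439 + 904112 = 3839551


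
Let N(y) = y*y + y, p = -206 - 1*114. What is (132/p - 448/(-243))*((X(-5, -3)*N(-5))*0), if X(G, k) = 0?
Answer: 0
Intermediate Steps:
p = -320 (p = -206 - 114 = -320)
N(y) = y + y**2 (N(y) = y**2 + y = y + y**2)
(132/p - 448/(-243))*((X(-5, -3)*N(-5))*0) = (132/(-320) - 448/(-243))*((0*(-5*(1 - 5)))*0) = (132*(-1/320) - 448*(-1/243))*((0*(-5*(-4)))*0) = (-33/80 + 448/243)*((0*20)*0) = 27821*(0*0)/19440 = (27821/19440)*0 = 0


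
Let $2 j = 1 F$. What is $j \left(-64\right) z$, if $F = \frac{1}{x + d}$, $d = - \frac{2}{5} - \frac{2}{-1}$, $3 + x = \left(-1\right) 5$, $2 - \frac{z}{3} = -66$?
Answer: $1020$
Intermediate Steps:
$z = 204$ ($z = 6 - -198 = 6 + 198 = 204$)
$x = -8$ ($x = -3 - 5 = -8$)
$d = \frac{8}{5}$ ($d = \left(-2\right) \frac{1}{5} - -2 = - \frac{2}{5} + 2 = \frac{8}{5} \approx 1.6$)
$F = - \frac{5}{32}$ ($F = \frac{1}{-8 + \frac{8}{5}} = \frac{1}{- \frac{32}{5}} = - \frac{5}{32} \approx -0.15625$)
$j = - \frac{5}{64}$ ($j = \frac{1 \left(- \frac{5}{32}\right)}{2} = \frac{1}{2} \left(- \frac{5}{32}\right) = - \frac{5}{64} \approx -0.078125$)
$j \left(-64\right) z = \left(- \frac{5}{64}\right) \left(-64\right) 204 = 5 \cdot 204 = 1020$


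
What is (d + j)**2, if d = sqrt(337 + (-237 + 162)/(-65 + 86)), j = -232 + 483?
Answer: (1757 + sqrt(16338))**2/49 ≈ 72501.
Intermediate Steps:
j = 251
d = sqrt(16338)/7 (d = sqrt(337 - 75/21) = sqrt(337 - 75*1/21) = sqrt(337 - 25/7) = sqrt(2334/7) = sqrt(16338)/7 ≈ 18.260)
(d + j)**2 = (sqrt(16338)/7 + 251)**2 = (251 + sqrt(16338)/7)**2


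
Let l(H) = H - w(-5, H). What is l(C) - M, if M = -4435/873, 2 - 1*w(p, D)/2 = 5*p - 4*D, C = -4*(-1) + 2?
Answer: -79373/873 ≈ -90.920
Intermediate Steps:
C = 6 (C = 4 + 2 = 6)
w(p, D) = 4 - 10*p + 8*D (w(p, D) = 4 - 2*(5*p - 4*D) = 4 - 2*(-4*D + 5*p) = 4 + (-10*p + 8*D) = 4 - 10*p + 8*D)
M = -4435/873 (M = -4435*1/873 = -4435/873 ≈ -5.0802)
l(H) = -54 - 7*H (l(H) = H - (4 - 10*(-5) + 8*H) = H - (4 + 50 + 8*H) = H - (54 + 8*H) = H + (-54 - 8*H) = -54 - 7*H)
l(C) - M = (-54 - 7*6) - 1*(-4435/873) = (-54 - 42) + 4435/873 = -96 + 4435/873 = -79373/873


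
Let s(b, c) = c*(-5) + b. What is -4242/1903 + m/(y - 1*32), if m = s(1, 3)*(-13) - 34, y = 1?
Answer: -413146/58993 ≈ -7.0033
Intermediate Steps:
s(b, c) = b - 5*c (s(b, c) = -5*c + b = b - 5*c)
m = 148 (m = (1 - 5*3)*(-13) - 34 = (1 - 15)*(-13) - 34 = -14*(-13) - 34 = 182 - 34 = 148)
-4242/1903 + m/(y - 1*32) = -4242/1903 + 148/(1 - 1*32) = -4242*1/1903 + 148/(1 - 32) = -4242/1903 + 148/(-31) = -4242/1903 + 148*(-1/31) = -4242/1903 - 148/31 = -413146/58993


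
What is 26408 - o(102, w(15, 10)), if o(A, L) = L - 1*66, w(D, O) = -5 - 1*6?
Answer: 26485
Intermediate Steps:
w(D, O) = -11 (w(D, O) = -5 - 6 = -11)
o(A, L) = -66 + L (o(A, L) = L - 66 = -66 + L)
26408 - o(102, w(15, 10)) = 26408 - (-66 - 11) = 26408 - 1*(-77) = 26408 + 77 = 26485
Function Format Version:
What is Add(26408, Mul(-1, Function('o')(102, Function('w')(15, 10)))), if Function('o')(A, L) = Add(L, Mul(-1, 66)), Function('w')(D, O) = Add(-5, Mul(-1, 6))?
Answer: 26485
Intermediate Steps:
Function('w')(D, O) = -11 (Function('w')(D, O) = Add(-5, -6) = -11)
Function('o')(A, L) = Add(-66, L) (Function('o')(A, L) = Add(L, -66) = Add(-66, L))
Add(26408, Mul(-1, Function('o')(102, Function('w')(15, 10)))) = Add(26408, Mul(-1, Add(-66, -11))) = Add(26408, Mul(-1, -77)) = Add(26408, 77) = 26485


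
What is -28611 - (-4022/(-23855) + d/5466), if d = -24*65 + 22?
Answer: -1865307249496/65195715 ≈ -28611.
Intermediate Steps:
d = -1538 (d = -1560 + 22 = -1538)
-28611 - (-4022/(-23855) + d/5466) = -28611 - (-4022/(-23855) - 1538/5466) = -28611 - (-4022*(-1/23855) - 1538*1/5466) = -28611 - (4022/23855 - 769/2733) = -28611 - 1*(-7352369/65195715) = -28611 + 7352369/65195715 = -1865307249496/65195715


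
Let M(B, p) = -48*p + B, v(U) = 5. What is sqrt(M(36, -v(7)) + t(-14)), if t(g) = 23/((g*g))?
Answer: sqrt(54119)/14 ≈ 16.617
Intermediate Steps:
M(B, p) = B - 48*p
t(g) = 23/g**2 (t(g) = 23/(g**2) = 23/g**2)
sqrt(M(36, -v(7)) + t(-14)) = sqrt((36 - (-48)*5) + 23/(-14)**2) = sqrt((36 - 48*(-5)) + 23*(1/196)) = sqrt((36 + 240) + 23/196) = sqrt(276 + 23/196) = sqrt(54119/196) = sqrt(54119)/14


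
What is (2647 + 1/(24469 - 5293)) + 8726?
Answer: 218088649/19176 ≈ 11373.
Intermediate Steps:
(2647 + 1/(24469 - 5293)) + 8726 = (2647 + 1/19176) + 8726 = 50758873/19176 + 8726 = 218088649/19176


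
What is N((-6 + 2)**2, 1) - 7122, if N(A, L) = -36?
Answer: -7158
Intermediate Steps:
N((-6 + 2)**2, 1) - 7122 = -36 - 7122 = -7158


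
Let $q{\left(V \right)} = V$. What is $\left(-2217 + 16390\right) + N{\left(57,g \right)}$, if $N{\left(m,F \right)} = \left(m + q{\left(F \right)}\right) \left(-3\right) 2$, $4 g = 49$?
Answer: $\frac{27515}{2} \approx 13758.0$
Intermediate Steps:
$g = \frac{49}{4}$ ($g = \frac{1}{4} \cdot 49 = \frac{49}{4} \approx 12.25$)
$N{\left(m,F \right)} = - 6 F - 6 m$ ($N{\left(m,F \right)} = \left(m + F\right) \left(-3\right) 2 = \left(F + m\right) \left(-3\right) 2 = \left(- 3 F - 3 m\right) 2 = - 6 F - 6 m$)
$\left(-2217 + 16390\right) + N{\left(57,g \right)} = \left(-2217 + 16390\right) - \frac{831}{2} = 14173 - \frac{831}{2} = \frac{27515}{2}$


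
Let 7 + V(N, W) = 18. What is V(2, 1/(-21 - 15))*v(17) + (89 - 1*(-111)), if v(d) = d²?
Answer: 3379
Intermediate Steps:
V(N, W) = 11 (V(N, W) = -7 + 18 = 11)
V(2, 1/(-21 - 15))*v(17) + (89 - 1*(-111)) = 11*17² + (89 - 1*(-111)) = 11*289 + (89 + 111) = 3179 + 200 = 3379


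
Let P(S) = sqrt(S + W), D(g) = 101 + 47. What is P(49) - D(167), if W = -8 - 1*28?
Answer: -148 + sqrt(13) ≈ -144.39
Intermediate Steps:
D(g) = 148
W = -36 (W = -8 - 28 = -36)
P(S) = sqrt(-36 + S) (P(S) = sqrt(S - 36) = sqrt(-36 + S))
P(49) - D(167) = sqrt(-36 + 49) - 1*148 = sqrt(13) - 148 = -148 + sqrt(13)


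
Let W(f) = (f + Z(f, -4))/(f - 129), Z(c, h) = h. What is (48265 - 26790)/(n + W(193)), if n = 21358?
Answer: 1374400/1367101 ≈ 1.0053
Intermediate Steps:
W(f) = (-4 + f)/(-129 + f) (W(f) = (f - 4)/(f - 129) = (-4 + f)/(-129 + f))
(48265 - 26790)/(n + W(193)) = (48265 - 26790)/(21358 + (-4 + 193)/(-129 + 193)) = 21475/(21358 + 189/64) = 21475/(1367101/64) = 21475*(64/1367101) = 1374400/1367101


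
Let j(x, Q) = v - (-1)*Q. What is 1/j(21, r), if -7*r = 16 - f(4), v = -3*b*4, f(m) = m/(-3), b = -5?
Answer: 21/1208 ≈ 0.017384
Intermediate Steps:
f(m) = -m/3 (f(m) = m*(-⅓) = -m/3)
v = 60 (v = -3*(-5)*4 = 15*4 = 60)
r = -52/21 (r = -(16 - (-1)*4/3)/7 = -(16 - 1*(-4/3))/7 = -(16 + 4/3)/7 = -⅐*52/3 = -52/21 ≈ -2.4762)
j(x, Q) = 60 + Q (j(x, Q) = 60 - (-1)*Q = 60 + Q)
1/j(21, r) = 1/(60 - 52/21) = 1/(1208/21) = 21/1208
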